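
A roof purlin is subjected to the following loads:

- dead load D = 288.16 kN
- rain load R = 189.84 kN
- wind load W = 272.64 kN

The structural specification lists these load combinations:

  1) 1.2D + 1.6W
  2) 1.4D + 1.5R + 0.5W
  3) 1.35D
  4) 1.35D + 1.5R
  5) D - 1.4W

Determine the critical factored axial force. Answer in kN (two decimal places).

1) 1.2(288.16) + 1.6(272.64) = 782.02
2) 1.4(288.16) + 1.5(189.84) + 0.5(272.64) = 403.42 + 284.76 + 136.32 = 824.50
3) 1.35(288.16) = 389.02
4) 1.35(288.16) + 1.5(189.84) = 389.02 + 284.76 = 673.78
5) 1.0(288.16) - 1.4(272.64) = 288.16 - 381.70 = -93.54
The controlling combination is 2, giving 824.50 kN.

824.50 kN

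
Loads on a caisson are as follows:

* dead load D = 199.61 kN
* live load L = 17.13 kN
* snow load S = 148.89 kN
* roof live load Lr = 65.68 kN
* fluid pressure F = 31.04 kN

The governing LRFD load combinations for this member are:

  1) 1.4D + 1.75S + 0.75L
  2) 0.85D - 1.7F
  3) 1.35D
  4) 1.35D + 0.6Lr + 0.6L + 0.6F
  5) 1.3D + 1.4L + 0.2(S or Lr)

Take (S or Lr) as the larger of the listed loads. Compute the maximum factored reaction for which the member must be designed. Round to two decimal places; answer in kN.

552.86 kN

(S or Lr) → S = 148.89 kN.
1) 1.4(199.61) + 1.75(148.89) + 0.75(17.13) = 279.45 + 260.56 + 12.85 = 552.86
2) 0.85(199.61) - 1.7(31.04) = 169.67 - 52.77 = 116.90
3) 1.35(199.61) = 269.47
4) 1.35(199.61) + 0.6(65.68) + 0.6(17.13) + 0.6(31.04) = 269.47 + 39.41 + 10.28 + 18.62 = 337.78
5) 1.3(199.61) + 1.4(17.13) + 0.2(148.89) = 259.49 + 23.98 + 29.78 = 313.25
Combination 1 governs: V_u = 552.86 kN.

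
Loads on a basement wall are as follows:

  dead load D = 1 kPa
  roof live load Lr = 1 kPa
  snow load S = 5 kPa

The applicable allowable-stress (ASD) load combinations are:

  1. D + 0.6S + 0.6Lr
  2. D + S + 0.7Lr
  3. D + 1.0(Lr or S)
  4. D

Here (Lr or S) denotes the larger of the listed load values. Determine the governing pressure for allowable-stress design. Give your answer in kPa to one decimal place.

(Lr or S) → S = 5 kPa.
1. 1.0(1) + 0.6(5) + 0.6(1) = 1.0 + 3.0 + 0.6 = 4.6
2. 1.0(1) + 1.0(5) + 0.7(1) = 1.0 + 5.0 + 0.7 = 6.7
3. 1.0(1) + 1.0(5) = 1.0 + 5.0 = 6.0
4. 1.0(1) = 1.0
Maximum is from combination 2.

6.7 kPa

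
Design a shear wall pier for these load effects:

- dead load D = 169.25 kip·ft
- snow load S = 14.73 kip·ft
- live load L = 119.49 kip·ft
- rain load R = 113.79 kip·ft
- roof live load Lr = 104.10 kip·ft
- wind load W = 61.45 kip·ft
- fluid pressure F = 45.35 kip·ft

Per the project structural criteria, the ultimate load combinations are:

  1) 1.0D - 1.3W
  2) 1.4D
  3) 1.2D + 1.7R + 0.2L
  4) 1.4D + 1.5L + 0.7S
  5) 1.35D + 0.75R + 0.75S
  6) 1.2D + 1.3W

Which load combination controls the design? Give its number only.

Combination 4

1) 1.0(169.25) - 1.3(61.45) = 89.37
2) 1.4(169.25) = 236.95
3) 1.2(169.25) + 1.7(113.79) + 0.2(119.49) = 420.44
4) 1.4(169.25) + 1.5(119.49) + 0.7(14.73) = 426.50
5) 1.35(169.25) + 0.75(113.79) + 0.75(14.73) = 324.88
6) 1.2(169.25) + 1.3(61.45) = 282.99
The largest value is 426.50 kip·ft from combination 4.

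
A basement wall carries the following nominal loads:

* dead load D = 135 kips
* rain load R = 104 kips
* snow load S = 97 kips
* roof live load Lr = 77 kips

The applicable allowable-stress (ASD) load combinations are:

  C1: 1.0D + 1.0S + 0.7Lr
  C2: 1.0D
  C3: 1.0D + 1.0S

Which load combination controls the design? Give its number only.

Combination 1

C1: 1.0(135) + 1.0(97) + 0.7(77) = 135.0 + 97.0 + 53.9 = 285.9
C2: 1.0(135) = 135.0
C3: 1.0(135) + 1.0(97) = 135.0 + 97.0 = 232.0
The largest value is 285.9 kips from combination 1.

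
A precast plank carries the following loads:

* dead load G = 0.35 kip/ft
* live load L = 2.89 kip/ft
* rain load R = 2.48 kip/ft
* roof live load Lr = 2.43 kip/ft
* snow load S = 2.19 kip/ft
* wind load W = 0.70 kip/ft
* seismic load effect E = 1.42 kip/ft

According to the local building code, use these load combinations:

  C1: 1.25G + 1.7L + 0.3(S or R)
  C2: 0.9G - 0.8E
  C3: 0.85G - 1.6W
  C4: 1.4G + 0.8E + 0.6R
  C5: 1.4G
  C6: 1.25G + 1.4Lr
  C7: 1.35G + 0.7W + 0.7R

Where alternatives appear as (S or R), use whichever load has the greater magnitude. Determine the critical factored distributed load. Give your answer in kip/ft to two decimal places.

6.09 kip/ft

(S or R) → R = 2.48 kip/ft.
C1: 1.25(0.35) + 1.7(2.89) + 0.3(2.48) = 0.44 + 4.91 + 0.74 = 6.09
C2: 0.9(0.35) - 0.8(1.42) = 0.32 - 1.14 = -0.82
C3: 0.85(0.35) - 1.6(0.70) = 0.30 - 1.12 = -0.82
C4: 1.4(0.35) + 0.8(1.42) + 0.6(2.48) = 3.11
C5: 1.4(0.35) = 0.49
C6: 1.25(0.35) + 1.4(2.43) = 0.44 + 3.40 = 3.84
C7: 1.35(0.35) + 0.7(0.70) + 0.7(2.48) = 0.47 + 0.49 + 1.74 = 2.70
Combination 1 governs: w_u = 6.09 kip/ft.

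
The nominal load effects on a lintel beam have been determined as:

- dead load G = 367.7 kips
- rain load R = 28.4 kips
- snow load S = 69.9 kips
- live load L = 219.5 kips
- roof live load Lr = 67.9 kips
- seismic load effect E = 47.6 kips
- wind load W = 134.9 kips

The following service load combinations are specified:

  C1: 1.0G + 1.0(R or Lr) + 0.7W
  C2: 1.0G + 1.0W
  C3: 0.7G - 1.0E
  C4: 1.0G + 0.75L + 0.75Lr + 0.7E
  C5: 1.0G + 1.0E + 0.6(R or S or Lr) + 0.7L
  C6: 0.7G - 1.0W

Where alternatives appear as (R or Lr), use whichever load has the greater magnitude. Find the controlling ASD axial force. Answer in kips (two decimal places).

(R or Lr) → Lr = 67.9 kips; (R or S or Lr) → S = 69.9 kips.
C1: 1.0(367.7) + 1.0(67.9) + 0.7(134.9) = 367.70 + 67.90 + 94.43 = 530.03
C2: 1.0(367.7) + 1.0(134.9) = 367.70 + 134.90 = 502.60
C3: 0.7(367.7) - 1.0(47.6) = 257.39 - 47.60 = 209.79
C4: 1.0(367.7) + 0.75(219.5) + 0.75(67.9) + 0.7(47.6) = 616.57
C5: 1.0(367.7) + 1.0(47.6) + 0.6(69.9) + 0.7(219.5) = 367.70 + 47.60 + 41.94 + 153.65 = 610.89
C6: 0.7(367.7) - 1.0(134.9) = 257.39 - 134.90 = 122.49
Combination 4 governs: P = 616.57 kips.

616.57 kips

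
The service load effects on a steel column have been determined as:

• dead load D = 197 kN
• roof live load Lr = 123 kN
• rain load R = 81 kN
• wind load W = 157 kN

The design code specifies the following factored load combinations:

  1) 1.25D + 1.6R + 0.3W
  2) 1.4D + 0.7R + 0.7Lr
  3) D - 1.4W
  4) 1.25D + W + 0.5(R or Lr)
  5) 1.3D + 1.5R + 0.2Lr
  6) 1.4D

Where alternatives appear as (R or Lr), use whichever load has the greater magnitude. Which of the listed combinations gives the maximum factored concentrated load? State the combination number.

(R or Lr) → Lr = 123 kN.
1) 1.25(197) + 1.6(81) + 0.3(157) = 246.25 + 129.60 + 47.10 = 422.95
2) 1.4(197) + 0.7(81) + 0.7(123) = 275.80 + 56.70 + 86.10 = 418.60
3) 1.0(197) - 1.4(157) = 197.00 - 219.80 = -22.80
4) 1.25(197) + 1.0(157) + 0.5(123) = 246.25 + 157.00 + 61.50 = 464.75
5) 1.3(197) + 1.5(81) + 0.2(123) = 256.10 + 121.50 + 24.60 = 402.20
6) 1.4(197) = 275.80
The largest value is 464.75 kN from combination 4.

Combination 4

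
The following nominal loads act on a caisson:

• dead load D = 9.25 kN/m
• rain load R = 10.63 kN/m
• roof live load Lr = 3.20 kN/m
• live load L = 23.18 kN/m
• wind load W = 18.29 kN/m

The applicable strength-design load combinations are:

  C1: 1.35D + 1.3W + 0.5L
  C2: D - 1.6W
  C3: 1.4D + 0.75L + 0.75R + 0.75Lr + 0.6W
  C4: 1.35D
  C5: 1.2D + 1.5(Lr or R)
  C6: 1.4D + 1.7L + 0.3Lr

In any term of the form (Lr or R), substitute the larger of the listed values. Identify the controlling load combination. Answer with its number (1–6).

Combination 6

(Lr or R) → R = 10.63 kN/m.
C1: 1.35(9.25) + 1.3(18.29) + 0.5(23.18) = 47.85
C2: 1.0(9.25) - 1.6(18.29) = -20.01
C3: 1.4(9.25) + 0.75(23.18) + 0.75(10.63) + 0.75(3.20) + 0.6(18.29) = 51.68
C4: 1.35(9.25) = 12.49
C5: 1.2(9.25) + 1.5(10.63) = 27.05
C6: 1.4(9.25) + 1.7(23.18) + 0.3(3.20) = 53.32
The largest value is 53.32 kN/m from combination 6.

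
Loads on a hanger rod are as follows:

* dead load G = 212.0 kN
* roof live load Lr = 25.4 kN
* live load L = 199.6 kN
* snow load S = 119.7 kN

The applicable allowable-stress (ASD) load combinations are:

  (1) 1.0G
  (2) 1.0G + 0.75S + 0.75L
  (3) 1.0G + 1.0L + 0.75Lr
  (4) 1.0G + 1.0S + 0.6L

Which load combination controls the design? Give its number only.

(1) 1.0(212.0) = 212.00
(2) 1.0(212.0) + 0.75(119.7) + 0.75(199.6) = 212.00 + 89.78 + 149.70 = 451.48
(3) 1.0(212.0) + 1.0(199.6) + 0.75(25.4) = 212.00 + 199.60 + 19.05 = 430.65
(4) 1.0(212.0) + 1.0(119.7) + 0.6(199.6) = 212.00 + 119.70 + 119.76 = 451.46
The largest value is 451.48 kN from combination 2.

Combination 2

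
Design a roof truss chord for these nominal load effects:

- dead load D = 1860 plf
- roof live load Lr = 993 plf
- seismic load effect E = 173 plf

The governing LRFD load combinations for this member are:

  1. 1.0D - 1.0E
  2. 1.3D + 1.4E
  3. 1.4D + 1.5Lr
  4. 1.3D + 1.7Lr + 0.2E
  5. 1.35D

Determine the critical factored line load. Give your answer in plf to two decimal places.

1. 1.0(1860) - 1.0(173) = 1687.00
2. 1.3(1860) + 1.4(173) = 2660.20
3. 1.4(1860) + 1.5(993) = 4093.50
4. 1.3(1860) + 1.7(993) + 0.2(173) = 4140.70
5. 1.35(1860) = 2511.00
Combination 4 governs: w_u = 4140.70 plf.

4140.70 plf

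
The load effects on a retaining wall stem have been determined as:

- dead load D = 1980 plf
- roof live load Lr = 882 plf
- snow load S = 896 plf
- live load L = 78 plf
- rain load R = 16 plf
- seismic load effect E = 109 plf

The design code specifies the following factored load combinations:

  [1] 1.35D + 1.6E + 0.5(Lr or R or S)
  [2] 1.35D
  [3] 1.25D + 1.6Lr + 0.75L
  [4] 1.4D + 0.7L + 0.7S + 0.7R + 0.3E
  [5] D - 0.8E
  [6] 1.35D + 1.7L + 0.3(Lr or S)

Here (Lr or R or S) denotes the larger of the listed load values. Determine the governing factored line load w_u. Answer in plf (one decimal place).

3944.7 plf

(Lr or R or S) → S = 896 plf; (Lr or S) → S = 896 plf.
[1] 1.35(1980) + 1.6(109) + 0.5(896) = 2673.0 + 174.4 + 448.0 = 3295.4
[2] 1.35(1980) = 2673.0
[3] 1.25(1980) + 1.6(882) + 0.75(78) = 2475.0 + 1411.2 + 58.5 = 3944.7
[4] 1.4(1980) + 0.7(78) + 0.7(896) + 0.7(16) + 0.3(109) = 2772.0 + 54.6 + 627.2 + 11.2 + 32.7 = 3497.7
[5] 1.0(1980) - 0.8(109) = 1980.0 - 87.2 = 1892.8
[6] 1.35(1980) + 1.7(78) + 0.3(896) = 2673.0 + 132.6 + 268.8 = 3074.4
Maximum is from combination 3.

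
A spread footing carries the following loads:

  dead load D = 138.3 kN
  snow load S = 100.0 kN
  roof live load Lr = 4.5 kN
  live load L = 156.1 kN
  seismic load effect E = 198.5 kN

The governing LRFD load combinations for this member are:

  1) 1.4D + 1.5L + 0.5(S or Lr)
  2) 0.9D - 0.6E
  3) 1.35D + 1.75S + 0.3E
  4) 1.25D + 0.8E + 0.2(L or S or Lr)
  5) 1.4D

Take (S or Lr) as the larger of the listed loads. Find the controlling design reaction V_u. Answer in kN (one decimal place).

477.8 kN

(S or Lr) → S = 100.0 kN; (L or S or Lr) → L = 156.1 kN.
1) 1.4(138.3) + 1.5(156.1) + 0.5(100.0) = 477.8
2) 0.9(138.3) - 0.6(198.5) = 5.4
3) 1.35(138.3) + 1.75(100.0) + 0.3(198.5) = 421.3
4) 1.25(138.3) + 0.8(198.5) + 0.2(156.1) = 362.9
5) 1.4(138.3) = 193.6
The controlling combination is 1, giving 477.8 kN.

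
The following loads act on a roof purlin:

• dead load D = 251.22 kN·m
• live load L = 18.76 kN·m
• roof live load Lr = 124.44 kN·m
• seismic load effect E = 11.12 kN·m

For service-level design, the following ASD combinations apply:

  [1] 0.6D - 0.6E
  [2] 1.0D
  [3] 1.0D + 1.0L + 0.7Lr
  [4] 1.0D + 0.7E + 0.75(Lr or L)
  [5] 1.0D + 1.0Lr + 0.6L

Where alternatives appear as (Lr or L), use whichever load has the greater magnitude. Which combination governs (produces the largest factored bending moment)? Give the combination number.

(Lr or L) → Lr = 124.44 kN·m.
[1] 0.6(251.22) - 0.6(11.12) = 150.73 - 6.67 = 144.06
[2] 1.0(251.22) = 251.22
[3] 1.0(251.22) + 1.0(18.76) + 0.7(124.44) = 251.22 + 18.76 + 87.11 = 357.09
[4] 1.0(251.22) + 0.7(11.12) + 0.75(124.44) = 251.22 + 7.78 + 93.33 = 352.33
[5] 1.0(251.22) + 1.0(124.44) + 0.6(18.76) = 251.22 + 124.44 + 11.26 = 386.92
The largest value is 386.92 kN·m from combination 5.

Combination 5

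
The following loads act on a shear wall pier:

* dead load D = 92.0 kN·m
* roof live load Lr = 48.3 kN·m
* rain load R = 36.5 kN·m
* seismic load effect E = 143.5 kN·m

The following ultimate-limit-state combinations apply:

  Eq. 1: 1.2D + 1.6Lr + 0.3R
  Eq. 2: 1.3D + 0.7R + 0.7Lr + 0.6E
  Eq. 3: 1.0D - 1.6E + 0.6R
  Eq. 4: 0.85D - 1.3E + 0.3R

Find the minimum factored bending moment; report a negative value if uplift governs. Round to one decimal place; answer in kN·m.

Eq. 1: 1.2(92.0) + 1.6(48.3) + 0.3(36.5) = 198.6
Eq. 2: 1.3(92.0) + 0.7(36.5) + 0.7(48.3) + 0.6(143.5) = 265.1
Eq. 3: 1.0(92.0) - 1.6(143.5) + 0.6(36.5) = -115.7
Eq. 4: 0.85(92.0) - 1.3(143.5) + 0.3(36.5) = -97.4
Combination 3 gives the minimum: -115.7 kN·m.

-115.7 kN·m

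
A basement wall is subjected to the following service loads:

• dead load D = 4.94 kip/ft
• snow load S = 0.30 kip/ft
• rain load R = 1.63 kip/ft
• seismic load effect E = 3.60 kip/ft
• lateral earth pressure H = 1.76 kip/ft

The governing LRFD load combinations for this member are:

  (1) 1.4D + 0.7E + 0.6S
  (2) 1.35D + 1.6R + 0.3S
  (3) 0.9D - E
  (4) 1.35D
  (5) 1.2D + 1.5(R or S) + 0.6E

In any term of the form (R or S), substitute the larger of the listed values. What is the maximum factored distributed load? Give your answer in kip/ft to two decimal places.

(R or S) → R = 1.63 kip/ft.
(1) 1.4(4.94) + 0.7(3.60) + 0.6(0.30) = 6.92 + 2.52 + 0.18 = 9.62
(2) 1.35(4.94) + 1.6(1.63) + 0.3(0.30) = 6.67 + 2.61 + 0.09 = 9.37
(3) 0.9(4.94) - 1.0(3.60) = 4.45 - 3.60 = 0.85
(4) 1.35(4.94) = 6.67
(5) 1.2(4.94) + 1.5(1.63) + 0.6(3.60) = 10.53
Combination 5 governs: w_u = 10.53 kip/ft.

10.53 kip/ft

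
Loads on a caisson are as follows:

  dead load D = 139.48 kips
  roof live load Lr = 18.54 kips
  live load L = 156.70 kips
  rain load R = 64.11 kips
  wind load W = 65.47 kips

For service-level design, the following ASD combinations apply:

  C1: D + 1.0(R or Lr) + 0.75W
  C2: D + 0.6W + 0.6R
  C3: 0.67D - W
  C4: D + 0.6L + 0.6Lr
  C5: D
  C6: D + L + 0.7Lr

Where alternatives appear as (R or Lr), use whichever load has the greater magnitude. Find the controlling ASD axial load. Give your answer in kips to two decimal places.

(R or Lr) → R = 64.11 kips.
C1: 1.0(139.48) + 1.0(64.11) + 0.75(65.47) = 139.48 + 64.11 + 49.10 = 252.69
C2: 1.0(139.48) + 0.6(65.47) + 0.6(64.11) = 139.48 + 39.28 + 38.47 = 217.23
C3: 0.67(139.48) - 1.0(65.47) = 93.45 - 65.47 = 27.98
C4: 1.0(139.48) + 0.6(156.70) + 0.6(18.54) = 139.48 + 94.02 + 11.12 = 244.62
C5: 1.0(139.48) = 139.48
C6: 1.0(139.48) + 1.0(156.70) + 0.7(18.54) = 139.48 + 156.70 + 12.98 = 309.16
The controlling combination is 6, giving 309.16 kips.

309.16 kips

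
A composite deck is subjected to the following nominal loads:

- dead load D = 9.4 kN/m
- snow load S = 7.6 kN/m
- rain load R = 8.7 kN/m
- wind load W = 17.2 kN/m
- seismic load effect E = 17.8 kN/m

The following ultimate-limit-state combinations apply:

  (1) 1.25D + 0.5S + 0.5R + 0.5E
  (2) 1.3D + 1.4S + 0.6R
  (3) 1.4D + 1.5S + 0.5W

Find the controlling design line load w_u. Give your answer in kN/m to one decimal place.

(1) 1.25(9.4) + 0.5(7.6) + 0.5(8.7) + 0.5(17.8) = 28.8
(2) 1.3(9.4) + 1.4(7.6) + 0.6(8.7) = 28.1
(3) 1.4(9.4) + 1.5(7.6) + 0.5(17.2) = 13.2 + 11.4 + 8.6 = 33.2
Combination 3 governs: w_u = 33.2 kN/m.

33.2 kN/m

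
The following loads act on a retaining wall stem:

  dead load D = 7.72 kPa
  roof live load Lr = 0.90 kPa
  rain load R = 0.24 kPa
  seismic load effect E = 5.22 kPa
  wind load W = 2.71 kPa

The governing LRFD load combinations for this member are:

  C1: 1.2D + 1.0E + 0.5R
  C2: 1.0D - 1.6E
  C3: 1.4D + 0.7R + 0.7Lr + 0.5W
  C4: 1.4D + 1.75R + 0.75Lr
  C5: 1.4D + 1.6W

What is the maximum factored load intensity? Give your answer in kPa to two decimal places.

C1: 1.2(7.72) + 1.0(5.22) + 0.5(0.24) = 9.26 + 5.22 + 0.12 = 14.60
C2: 1.0(7.72) - 1.6(5.22) = 7.72 - 8.35 = -0.63
C3: 1.4(7.72) + 0.7(0.24) + 0.7(0.90) + 0.5(2.71) = 12.96
C4: 1.4(7.72) + 1.75(0.24) + 0.75(0.90) = 11.90
C5: 1.4(7.72) + 1.6(2.71) = 15.14
Combination 5 governs: q_u = 15.14 kPa.

15.14 kPa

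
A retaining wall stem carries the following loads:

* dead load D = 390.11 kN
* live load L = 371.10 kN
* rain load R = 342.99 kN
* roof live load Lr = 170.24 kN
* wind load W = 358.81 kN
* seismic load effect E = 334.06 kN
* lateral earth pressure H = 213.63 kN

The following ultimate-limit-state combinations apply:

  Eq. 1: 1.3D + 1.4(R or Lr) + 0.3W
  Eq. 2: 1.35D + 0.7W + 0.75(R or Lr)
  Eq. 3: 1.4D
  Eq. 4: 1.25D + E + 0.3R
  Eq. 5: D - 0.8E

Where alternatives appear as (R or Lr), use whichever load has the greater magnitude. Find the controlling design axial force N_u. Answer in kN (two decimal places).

(R or Lr) → R = 342.99 kN.
Eq. 1: 1.3(390.11) + 1.4(342.99) + 0.3(358.81) = 507.14 + 480.19 + 107.64 = 1094.97
Eq. 2: 1.35(390.11) + 0.7(358.81) + 0.75(342.99) = 526.65 + 251.17 + 257.24 = 1035.06
Eq. 3: 1.4(390.11) = 546.15
Eq. 4: 1.25(390.11) + 1.0(334.06) + 0.3(342.99) = 924.59
Eq. 5: 1.0(390.11) - 0.8(334.06) = 390.11 - 267.25 = 122.86
Combination 1 governs: N_u = 1094.97 kN.

1094.97 kN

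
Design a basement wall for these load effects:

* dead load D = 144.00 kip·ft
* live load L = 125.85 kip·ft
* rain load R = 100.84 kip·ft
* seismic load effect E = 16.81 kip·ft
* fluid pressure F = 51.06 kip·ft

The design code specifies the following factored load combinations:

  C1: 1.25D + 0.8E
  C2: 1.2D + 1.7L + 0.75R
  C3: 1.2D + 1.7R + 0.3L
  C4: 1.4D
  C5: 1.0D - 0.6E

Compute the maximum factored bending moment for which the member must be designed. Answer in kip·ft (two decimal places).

462.38 kip·ft

C1: 1.25(144.00) + 0.8(16.81) = 193.45
C2: 1.2(144.00) + 1.7(125.85) + 0.75(100.84) = 462.38
C3: 1.2(144.00) + 1.7(100.84) + 0.3(125.85) = 381.98
C4: 1.4(144.00) = 201.60
C5: 1.0(144.00) - 0.6(16.81) = 133.91
Combination 2 governs: M_u = 462.38 kip·ft.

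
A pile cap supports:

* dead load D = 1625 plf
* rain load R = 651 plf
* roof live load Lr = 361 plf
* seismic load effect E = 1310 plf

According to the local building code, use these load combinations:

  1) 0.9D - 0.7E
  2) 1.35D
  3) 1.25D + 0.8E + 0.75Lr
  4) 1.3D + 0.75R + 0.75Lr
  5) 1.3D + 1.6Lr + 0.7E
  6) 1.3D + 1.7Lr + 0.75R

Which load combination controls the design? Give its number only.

Combination 5

1) 0.9(1625) - 0.7(1310) = 1462.50 - 917.00 = 545.50
2) 1.35(1625) = 2193.75
3) 1.25(1625) + 0.8(1310) + 0.75(361) = 2031.25 + 1048.00 + 270.75 = 3350.00
4) 1.3(1625) + 0.75(651) + 0.75(361) = 2112.50 + 488.25 + 270.75 = 2871.50
5) 1.3(1625) + 1.6(361) + 0.7(1310) = 2112.50 + 577.60 + 917.00 = 3607.10
6) 1.3(1625) + 1.7(361) + 0.75(651) = 2112.50 + 613.70 + 488.25 = 3214.45
The largest value is 3607.10 plf from combination 5.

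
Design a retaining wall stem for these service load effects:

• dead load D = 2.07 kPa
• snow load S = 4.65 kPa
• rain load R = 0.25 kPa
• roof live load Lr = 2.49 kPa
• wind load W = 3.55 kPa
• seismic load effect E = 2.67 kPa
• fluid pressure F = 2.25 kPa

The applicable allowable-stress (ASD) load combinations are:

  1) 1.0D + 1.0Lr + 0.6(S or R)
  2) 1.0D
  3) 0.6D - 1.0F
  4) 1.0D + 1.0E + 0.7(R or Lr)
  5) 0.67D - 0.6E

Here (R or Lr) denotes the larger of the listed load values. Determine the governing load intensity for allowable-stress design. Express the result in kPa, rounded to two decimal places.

(S or R) → S = 4.65 kPa; (R or Lr) → Lr = 2.49 kPa.
1) 1.0(2.07) + 1.0(2.49) + 0.6(4.65) = 7.35
2) 1.0(2.07) = 2.07
3) 0.6(2.07) - 1.0(2.25) = -1.01
4) 1.0(2.07) + 1.0(2.67) + 0.7(2.49) = 6.48
5) 0.67(2.07) - 0.6(2.67) = -0.22
The controlling combination is 1, giving 7.35 kPa.

7.35 kPa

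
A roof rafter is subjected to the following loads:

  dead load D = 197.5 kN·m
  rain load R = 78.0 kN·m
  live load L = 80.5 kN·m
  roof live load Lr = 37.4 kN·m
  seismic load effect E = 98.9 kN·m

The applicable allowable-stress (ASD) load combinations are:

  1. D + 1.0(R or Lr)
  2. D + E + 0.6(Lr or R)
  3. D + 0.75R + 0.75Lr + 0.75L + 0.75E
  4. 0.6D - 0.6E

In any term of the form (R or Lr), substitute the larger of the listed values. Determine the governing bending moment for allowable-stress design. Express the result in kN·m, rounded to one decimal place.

(R or Lr) → R = 78.0 kN·m; (Lr or R) → R = 78.0 kN·m.
1. 1.0(197.5) + 1.0(78.0) = 197.5 + 78.0 = 275.5
2. 1.0(197.5) + 1.0(98.9) + 0.6(78.0) = 197.5 + 98.9 + 46.8 = 343.2
3. 1.0(197.5) + 0.75(78.0) + 0.75(37.4) + 0.75(80.5) + 0.75(98.9) = 418.6
4. 0.6(197.5) - 0.6(98.9) = 118.5 - 59.3 = 59.2
Maximum is from combination 3.

418.6 kN·m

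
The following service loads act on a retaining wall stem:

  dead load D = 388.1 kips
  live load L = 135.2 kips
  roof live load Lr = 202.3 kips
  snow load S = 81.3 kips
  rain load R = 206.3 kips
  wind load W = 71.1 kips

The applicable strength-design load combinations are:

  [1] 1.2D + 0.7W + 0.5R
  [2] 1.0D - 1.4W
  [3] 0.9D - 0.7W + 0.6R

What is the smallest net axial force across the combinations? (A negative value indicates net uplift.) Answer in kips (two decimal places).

[1] 1.2(388.1) + 0.7(71.1) + 0.5(206.3) = 618.64
[2] 1.0(388.1) - 1.4(71.1) = 288.56
[3] 0.9(388.1) - 0.7(71.1) + 0.6(206.3) = 423.30
Combination 2 gives the minimum: 288.56 kips.

288.56 kips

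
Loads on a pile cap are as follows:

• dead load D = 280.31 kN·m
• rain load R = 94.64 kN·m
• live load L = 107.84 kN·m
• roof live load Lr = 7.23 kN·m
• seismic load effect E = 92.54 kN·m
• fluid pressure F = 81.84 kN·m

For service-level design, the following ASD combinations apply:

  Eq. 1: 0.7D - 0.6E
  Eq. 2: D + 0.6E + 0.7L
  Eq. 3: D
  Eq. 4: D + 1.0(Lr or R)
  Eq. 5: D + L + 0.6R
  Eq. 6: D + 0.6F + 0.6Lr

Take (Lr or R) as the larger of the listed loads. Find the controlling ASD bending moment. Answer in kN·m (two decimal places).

444.93 kN·m

(Lr or R) → R = 94.64 kN·m.
Eq. 1: 0.7(280.31) - 0.6(92.54) = 140.69
Eq. 2: 1.0(280.31) + 0.6(92.54) + 0.7(107.84) = 411.32
Eq. 3: 1.0(280.31) = 280.31
Eq. 4: 1.0(280.31) + 1.0(94.64) = 374.95
Eq. 5: 1.0(280.31) + 1.0(107.84) + 0.6(94.64) = 444.93
Eq. 6: 1.0(280.31) + 0.6(81.84) + 0.6(7.23) = 333.75
Combination 5 governs: M = 444.93 kN·m.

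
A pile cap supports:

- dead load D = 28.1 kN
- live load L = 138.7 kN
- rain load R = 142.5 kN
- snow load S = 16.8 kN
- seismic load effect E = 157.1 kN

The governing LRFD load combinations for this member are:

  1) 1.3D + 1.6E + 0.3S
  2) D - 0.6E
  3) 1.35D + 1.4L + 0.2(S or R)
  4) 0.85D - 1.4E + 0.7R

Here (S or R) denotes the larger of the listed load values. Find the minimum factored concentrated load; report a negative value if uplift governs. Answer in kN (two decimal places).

(S or R) → R = 142.5 kN.
1) 1.3(28.1) + 1.6(157.1) + 0.3(16.8) = 292.93
2) 1.0(28.1) - 0.6(157.1) = -66.16
3) 1.35(28.1) + 1.4(138.7) + 0.2(142.5) = 260.62
4) 0.85(28.1) - 1.4(157.1) + 0.7(142.5) = -96.31
Combination 4 gives the minimum: -96.31 kN.

-96.31 kN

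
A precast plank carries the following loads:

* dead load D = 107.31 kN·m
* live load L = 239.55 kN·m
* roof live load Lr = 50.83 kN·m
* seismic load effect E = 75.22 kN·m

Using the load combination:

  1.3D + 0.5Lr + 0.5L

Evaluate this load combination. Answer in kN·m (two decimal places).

284.69 kN·m

1.3(107.31) + 0.5(50.83) + 0.5(239.55) = 284.69
M_u = 284.69 kN·m.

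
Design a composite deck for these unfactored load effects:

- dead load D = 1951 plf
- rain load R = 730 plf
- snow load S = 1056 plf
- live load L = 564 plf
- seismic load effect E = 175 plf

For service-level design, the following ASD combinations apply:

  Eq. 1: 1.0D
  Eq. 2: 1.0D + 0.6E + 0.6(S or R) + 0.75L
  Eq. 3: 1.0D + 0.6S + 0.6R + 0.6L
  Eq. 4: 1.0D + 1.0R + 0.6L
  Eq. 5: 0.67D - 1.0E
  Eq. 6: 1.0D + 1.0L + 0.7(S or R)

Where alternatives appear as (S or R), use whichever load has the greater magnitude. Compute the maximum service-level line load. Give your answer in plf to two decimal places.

(S or R) → S = 1056 plf.
Eq. 1: 1.0(1951) = 1951.00
Eq. 2: 1.0(1951) + 0.6(175) + 0.6(1056) + 0.75(564) = 1951.00 + 105.00 + 633.60 + 423.00 = 3112.60
Eq. 3: 1.0(1951) + 0.6(1056) + 0.6(730) + 0.6(564) = 1951.00 + 633.60 + 438.00 + 338.40 = 3361.00
Eq. 4: 1.0(1951) + 1.0(730) + 0.6(564) = 1951.00 + 730.00 + 338.40 = 3019.40
Eq. 5: 0.67(1951) - 1.0(175) = 1307.17 - 175.00 = 1132.17
Eq. 6: 1.0(1951) + 1.0(564) + 0.7(1056) = 1951.00 + 564.00 + 739.20 = 3254.20
Maximum is from combination 3.

3361.00 plf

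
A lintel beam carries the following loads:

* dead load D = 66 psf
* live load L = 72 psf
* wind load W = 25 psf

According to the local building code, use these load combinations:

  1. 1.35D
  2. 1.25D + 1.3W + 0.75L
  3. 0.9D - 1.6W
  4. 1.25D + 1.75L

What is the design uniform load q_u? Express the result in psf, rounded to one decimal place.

1. 1.35(66) = 89.1
2. 1.25(66) + 1.3(25) + 0.75(72) = 169.0
3. 0.9(66) - 1.6(25) = 19.4
4. 1.25(66) + 1.75(72) = 208.5
Maximum is from combination 4.

208.5 psf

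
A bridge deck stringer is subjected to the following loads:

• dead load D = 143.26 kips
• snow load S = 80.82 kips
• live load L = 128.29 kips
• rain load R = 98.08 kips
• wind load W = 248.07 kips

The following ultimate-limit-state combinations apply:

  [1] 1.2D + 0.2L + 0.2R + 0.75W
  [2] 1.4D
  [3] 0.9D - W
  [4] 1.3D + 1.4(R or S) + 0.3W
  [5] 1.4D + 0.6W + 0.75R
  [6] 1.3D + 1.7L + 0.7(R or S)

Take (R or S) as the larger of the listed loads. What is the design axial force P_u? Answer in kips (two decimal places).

472.99 kips

(R or S) → R = 98.08 kips.
[1] 1.2(143.26) + 0.2(128.29) + 0.2(98.08) + 0.75(248.07) = 403.24
[2] 1.4(143.26) = 200.56
[3] 0.9(143.26) - 1.0(248.07) = -119.14
[4] 1.3(143.26) + 1.4(98.08) + 0.3(248.07) = 397.97
[5] 1.4(143.26) + 0.6(248.07) + 0.75(98.08) = 422.97
[6] 1.3(143.26) + 1.7(128.29) + 0.7(98.08) = 472.99
Maximum is from combination 6.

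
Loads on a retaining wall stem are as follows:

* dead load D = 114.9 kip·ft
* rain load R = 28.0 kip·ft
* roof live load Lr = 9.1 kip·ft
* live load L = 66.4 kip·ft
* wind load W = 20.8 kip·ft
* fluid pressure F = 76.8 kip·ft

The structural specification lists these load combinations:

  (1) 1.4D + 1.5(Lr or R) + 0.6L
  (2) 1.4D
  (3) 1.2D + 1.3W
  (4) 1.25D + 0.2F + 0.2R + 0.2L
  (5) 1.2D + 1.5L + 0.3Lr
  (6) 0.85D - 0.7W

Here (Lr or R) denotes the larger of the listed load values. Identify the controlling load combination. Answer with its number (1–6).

Combination 1

(Lr or R) → R = 28.0 kip·ft.
(1) 1.4(114.9) + 1.5(28.0) + 0.6(66.4) = 160.9 + 42.0 + 39.8 = 242.7
(2) 1.4(114.9) = 160.9
(3) 1.2(114.9) + 1.3(20.8) = 137.9 + 27.0 = 164.9
(4) 1.25(114.9) + 0.2(76.8) + 0.2(28.0) + 0.2(66.4) = 143.6 + 15.4 + 5.6 + 13.3 = 177.9
(5) 1.2(114.9) + 1.5(66.4) + 0.3(9.1) = 137.9 + 99.6 + 2.7 = 240.2
(6) 0.85(114.9) - 0.7(20.8) = 97.7 - 14.6 = 83.1
The largest value is 242.7 kip·ft from combination 1.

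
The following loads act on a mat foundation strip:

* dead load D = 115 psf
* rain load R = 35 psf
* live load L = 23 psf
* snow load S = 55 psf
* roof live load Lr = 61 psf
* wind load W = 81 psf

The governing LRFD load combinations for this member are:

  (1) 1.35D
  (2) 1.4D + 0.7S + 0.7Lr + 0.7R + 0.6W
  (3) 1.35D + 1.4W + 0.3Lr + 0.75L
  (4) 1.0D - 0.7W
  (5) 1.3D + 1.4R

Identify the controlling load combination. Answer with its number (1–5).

(1) 1.35(115) = 155.25
(2) 1.4(115) + 0.7(55) + 0.7(61) + 0.7(35) + 0.6(81) = 161.00 + 38.50 + 42.70 + 24.50 + 48.60 = 315.30
(3) 1.35(115) + 1.4(81) + 0.3(61) + 0.75(23) = 155.25 + 113.40 + 18.30 + 17.25 = 304.20
(4) 1.0(115) - 0.7(81) = 115.00 - 56.70 = 58.30
(5) 1.3(115) + 1.4(35) = 149.50 + 49.00 = 198.50
The largest value is 315.30 psf from combination 2.

Combination 2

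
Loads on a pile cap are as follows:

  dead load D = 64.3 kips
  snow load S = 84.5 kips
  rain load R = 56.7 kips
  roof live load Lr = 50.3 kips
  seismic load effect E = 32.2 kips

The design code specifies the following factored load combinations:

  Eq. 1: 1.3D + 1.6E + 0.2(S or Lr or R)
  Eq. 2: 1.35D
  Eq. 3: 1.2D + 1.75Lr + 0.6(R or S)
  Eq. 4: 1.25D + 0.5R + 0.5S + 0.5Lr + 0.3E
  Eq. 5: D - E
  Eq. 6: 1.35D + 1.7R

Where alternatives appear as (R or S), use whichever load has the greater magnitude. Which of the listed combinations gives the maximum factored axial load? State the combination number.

(S or Lr or R) → S = 84.5 kips; (R or S) → S = 84.5 kips.
Eq. 1: 1.3(64.3) + 1.6(32.2) + 0.2(84.5) = 152.0
Eq. 2: 1.35(64.3) = 86.8
Eq. 3: 1.2(64.3) + 1.75(50.3) + 0.6(84.5) = 215.9
Eq. 4: 1.25(64.3) + 0.5(56.7) + 0.5(84.5) + 0.5(50.3) + 0.3(32.2) = 185.8
Eq. 5: 1.0(64.3) - 1.0(32.2) = 32.1
Eq. 6: 1.35(64.3) + 1.7(56.7) = 183.2
The largest value is 215.9 kips from combination 3.

Combination 3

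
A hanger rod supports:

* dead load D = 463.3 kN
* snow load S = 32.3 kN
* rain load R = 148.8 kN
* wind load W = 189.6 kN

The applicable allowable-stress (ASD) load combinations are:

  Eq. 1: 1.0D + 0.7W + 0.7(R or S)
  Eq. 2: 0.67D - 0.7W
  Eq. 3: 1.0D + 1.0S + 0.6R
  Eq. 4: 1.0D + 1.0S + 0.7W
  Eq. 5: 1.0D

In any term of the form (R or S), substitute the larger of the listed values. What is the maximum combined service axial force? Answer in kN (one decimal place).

700.2 kN

(R or S) → R = 148.8 kN.
Eq. 1: 1.0(463.3) + 0.7(189.6) + 0.7(148.8) = 463.3 + 132.7 + 104.2 = 700.2
Eq. 2: 0.67(463.3) - 0.7(189.6) = 310.4 - 132.7 = 177.7
Eq. 3: 1.0(463.3) + 1.0(32.3) + 0.6(148.8) = 463.3 + 32.3 + 89.3 = 584.9
Eq. 4: 1.0(463.3) + 1.0(32.3) + 0.7(189.6) = 463.3 + 32.3 + 132.7 = 628.3
Eq. 5: 1.0(463.3) = 463.3
The controlling combination is 1, giving 700.2 kN.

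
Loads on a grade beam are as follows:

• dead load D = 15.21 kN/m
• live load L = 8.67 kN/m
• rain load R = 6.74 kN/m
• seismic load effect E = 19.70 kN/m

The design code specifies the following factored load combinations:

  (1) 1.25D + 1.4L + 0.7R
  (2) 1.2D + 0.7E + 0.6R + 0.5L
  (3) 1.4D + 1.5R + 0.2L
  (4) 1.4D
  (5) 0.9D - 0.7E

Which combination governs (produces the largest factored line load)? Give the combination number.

(1) 1.25(15.21) + 1.4(8.67) + 0.7(6.74) = 35.87
(2) 1.2(15.21) + 0.7(19.70) + 0.6(6.74) + 0.5(8.67) = 40.42
(3) 1.4(15.21) + 1.5(6.74) + 0.2(8.67) = 33.14
(4) 1.4(15.21) = 21.29
(5) 0.9(15.21) - 0.7(19.70) = -0.10
The largest value is 40.42 kN/m from combination 2.

Combination 2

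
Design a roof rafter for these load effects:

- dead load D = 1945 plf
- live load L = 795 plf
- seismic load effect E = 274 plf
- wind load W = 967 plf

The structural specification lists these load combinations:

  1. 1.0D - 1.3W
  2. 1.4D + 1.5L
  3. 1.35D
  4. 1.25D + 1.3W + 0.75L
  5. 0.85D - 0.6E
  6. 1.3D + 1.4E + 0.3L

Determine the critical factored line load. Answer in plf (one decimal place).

1. 1.0(1945) - 1.3(967) = 1945.0 - 1257.1 = 687.9
2. 1.4(1945) + 1.5(795) = 2723.0 + 1192.5 = 3915.5
3. 1.35(1945) = 2625.8
4. 1.25(1945) + 1.3(967) + 0.75(795) = 4284.6
5. 0.85(1945) - 0.6(274) = 1653.3 - 164.4 = 1488.9
6. 1.3(1945) + 1.4(274) + 0.3(795) = 2528.5 + 383.6 + 238.5 = 3150.6
Combination 4 governs: w_u = 4284.6 plf.

4284.6 plf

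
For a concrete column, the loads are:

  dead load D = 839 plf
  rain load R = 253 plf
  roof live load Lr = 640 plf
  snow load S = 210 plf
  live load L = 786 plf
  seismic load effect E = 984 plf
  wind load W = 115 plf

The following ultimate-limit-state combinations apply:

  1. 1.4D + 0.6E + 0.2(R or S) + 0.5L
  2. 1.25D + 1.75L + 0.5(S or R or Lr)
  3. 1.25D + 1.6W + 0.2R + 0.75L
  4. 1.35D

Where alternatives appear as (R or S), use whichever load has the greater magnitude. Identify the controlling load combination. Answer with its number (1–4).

Combination 2

(R or S) → R = 253 plf; (S or R or Lr) → Lr = 640 plf.
1. 1.4(839) + 0.6(984) + 0.2(253) + 0.5(786) = 1174.60 + 590.40 + 50.60 + 393.00 = 2208.60
2. 1.25(839) + 1.75(786) + 0.5(640) = 1048.75 + 1375.50 + 320.00 = 2744.25
3. 1.25(839) + 1.6(115) + 0.2(253) + 0.75(786) = 1048.75 + 184.00 + 50.60 + 589.50 = 1872.85
4. 1.35(839) = 1132.65
The largest value is 2744.25 plf from combination 2.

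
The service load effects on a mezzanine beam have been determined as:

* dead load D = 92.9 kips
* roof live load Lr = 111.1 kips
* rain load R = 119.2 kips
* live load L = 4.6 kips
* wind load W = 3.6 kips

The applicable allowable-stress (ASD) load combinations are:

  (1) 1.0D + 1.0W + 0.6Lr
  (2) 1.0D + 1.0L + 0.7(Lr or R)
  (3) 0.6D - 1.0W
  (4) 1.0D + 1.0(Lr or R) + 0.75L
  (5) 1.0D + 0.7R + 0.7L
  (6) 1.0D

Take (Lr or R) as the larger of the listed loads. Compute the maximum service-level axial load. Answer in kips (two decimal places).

(Lr or R) → R = 119.2 kips.
(1) 1.0(92.9) + 1.0(3.6) + 0.6(111.1) = 92.90 + 3.60 + 66.66 = 163.16
(2) 1.0(92.9) + 1.0(4.6) + 0.7(119.2) = 92.90 + 4.60 + 83.44 = 180.94
(3) 0.6(92.9) - 1.0(3.6) = 55.74 - 3.60 = 52.14
(4) 1.0(92.9) + 1.0(119.2) + 0.75(4.6) = 92.90 + 119.20 + 3.45 = 215.55
(5) 1.0(92.9) + 0.7(119.2) + 0.7(4.6) = 92.90 + 83.44 + 3.22 = 179.56
(6) 1.0(92.9) = 92.90
The controlling combination is 4, giving 215.55 kips.

215.55 kips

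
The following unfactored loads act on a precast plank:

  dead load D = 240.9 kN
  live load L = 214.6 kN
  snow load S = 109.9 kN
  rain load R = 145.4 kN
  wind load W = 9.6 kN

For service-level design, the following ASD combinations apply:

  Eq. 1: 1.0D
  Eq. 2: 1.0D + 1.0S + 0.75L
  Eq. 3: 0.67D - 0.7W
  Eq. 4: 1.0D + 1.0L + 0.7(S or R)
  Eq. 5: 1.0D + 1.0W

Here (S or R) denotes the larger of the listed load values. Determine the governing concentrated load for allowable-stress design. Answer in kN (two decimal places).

(S or R) → R = 145.4 kN.
Eq. 1: 1.0(240.9) = 240.90
Eq. 2: 1.0(240.9) + 1.0(109.9) + 0.75(214.6) = 511.75
Eq. 3: 0.67(240.9) - 0.7(9.6) = 154.68
Eq. 4: 1.0(240.9) + 1.0(214.6) + 0.7(145.4) = 557.28
Eq. 5: 1.0(240.9) + 1.0(9.6) = 250.50
Combination 4 governs: P = 557.28 kN.

557.28 kN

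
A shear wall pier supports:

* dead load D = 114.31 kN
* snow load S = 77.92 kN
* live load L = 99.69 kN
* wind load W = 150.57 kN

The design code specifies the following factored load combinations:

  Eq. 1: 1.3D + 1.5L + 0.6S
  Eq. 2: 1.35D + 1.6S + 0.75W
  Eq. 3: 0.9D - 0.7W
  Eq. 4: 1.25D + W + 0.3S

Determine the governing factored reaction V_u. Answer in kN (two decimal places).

Eq. 1: 1.3(114.31) + 1.5(99.69) + 0.6(77.92) = 148.60 + 149.54 + 46.75 = 344.89
Eq. 2: 1.35(114.31) + 1.6(77.92) + 0.75(150.57) = 154.32 + 124.67 + 112.93 = 391.92
Eq. 3: 0.9(114.31) - 0.7(150.57) = 102.88 - 105.40 = -2.52
Eq. 4: 1.25(114.31) + 1.0(150.57) + 0.3(77.92) = 316.83
Combination 2 governs: V_u = 391.92 kN.

391.92 kN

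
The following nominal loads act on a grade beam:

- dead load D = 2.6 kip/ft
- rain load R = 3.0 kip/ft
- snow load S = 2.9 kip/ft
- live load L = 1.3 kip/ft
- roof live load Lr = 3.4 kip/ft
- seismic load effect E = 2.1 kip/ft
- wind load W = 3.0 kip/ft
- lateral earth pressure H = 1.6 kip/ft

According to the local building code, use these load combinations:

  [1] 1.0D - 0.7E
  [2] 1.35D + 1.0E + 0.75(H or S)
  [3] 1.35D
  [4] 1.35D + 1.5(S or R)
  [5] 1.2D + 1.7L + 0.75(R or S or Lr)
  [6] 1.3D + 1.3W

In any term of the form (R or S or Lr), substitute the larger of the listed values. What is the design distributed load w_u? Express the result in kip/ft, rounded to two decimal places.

8.01 kip/ft

(H or S) → S = 2.9 kip/ft; (S or R) → R = 3.0 kip/ft; (R or S or Lr) → Lr = 3.4 kip/ft.
[1] 1.0(2.6) - 0.7(2.1) = 2.60 - 1.47 = 1.13
[2] 1.35(2.6) + 1.0(2.1) + 0.75(2.9) = 3.51 + 2.10 + 2.18 = 7.79
[3] 1.35(2.6) = 3.51
[4] 1.35(2.6) + 1.5(3.0) = 3.51 + 4.50 = 8.01
[5] 1.2(2.6) + 1.7(1.3) + 0.75(3.4) = 3.12 + 2.21 + 2.55 = 7.88
[6] 1.3(2.6) + 1.3(3.0) = 3.38 + 3.90 = 7.28
Combination 4 governs: w_u = 8.01 kip/ft.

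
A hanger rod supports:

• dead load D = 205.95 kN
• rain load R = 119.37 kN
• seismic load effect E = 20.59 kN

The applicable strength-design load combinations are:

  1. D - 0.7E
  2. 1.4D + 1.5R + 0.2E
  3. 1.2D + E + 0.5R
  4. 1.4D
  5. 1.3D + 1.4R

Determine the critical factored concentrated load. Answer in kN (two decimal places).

1. 1.0(205.95) - 0.7(20.59) = 191.54
2. 1.4(205.95) + 1.5(119.37) + 0.2(20.59) = 471.50
3. 1.2(205.95) + 1.0(20.59) + 0.5(119.37) = 327.42
4. 1.4(205.95) = 288.33
5. 1.3(205.95) + 1.4(119.37) = 434.85
Maximum is from combination 2.

471.50 kN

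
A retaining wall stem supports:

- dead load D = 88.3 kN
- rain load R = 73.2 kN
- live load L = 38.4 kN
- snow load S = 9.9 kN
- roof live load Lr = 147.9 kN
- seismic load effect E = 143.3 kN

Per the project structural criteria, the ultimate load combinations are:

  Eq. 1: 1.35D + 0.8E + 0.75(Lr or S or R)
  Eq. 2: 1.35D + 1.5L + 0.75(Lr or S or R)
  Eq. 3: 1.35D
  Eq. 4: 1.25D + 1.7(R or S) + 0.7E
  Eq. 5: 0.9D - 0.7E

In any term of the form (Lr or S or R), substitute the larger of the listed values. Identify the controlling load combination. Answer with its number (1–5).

(Lr or S or R) → Lr = 147.9 kN; (R or S) → R = 73.2 kN.
Eq. 1: 1.35(88.3) + 0.8(143.3) + 0.75(147.9) = 344.77
Eq. 2: 1.35(88.3) + 1.5(38.4) + 0.75(147.9) = 287.73
Eq. 3: 1.35(88.3) = 119.21
Eq. 4: 1.25(88.3) + 1.7(73.2) + 0.7(143.3) = 110.38 + 124.44 + 100.31 = 335.13
Eq. 5: 0.9(88.3) - 0.7(143.3) = 79.47 - 100.31 = -20.84
The largest value is 344.77 kN from combination 1.

Combination 1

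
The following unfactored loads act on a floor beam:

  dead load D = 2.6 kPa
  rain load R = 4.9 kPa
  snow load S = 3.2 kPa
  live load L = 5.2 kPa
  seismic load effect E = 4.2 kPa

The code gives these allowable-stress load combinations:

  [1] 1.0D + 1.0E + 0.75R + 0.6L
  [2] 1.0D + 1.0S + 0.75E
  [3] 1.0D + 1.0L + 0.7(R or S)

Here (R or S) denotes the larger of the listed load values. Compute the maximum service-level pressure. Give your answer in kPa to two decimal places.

13.60 kPa

(R or S) → R = 4.9 kPa.
[1] 1.0(2.6) + 1.0(4.2) + 0.75(4.9) + 0.6(5.2) = 2.60 + 4.20 + 3.68 + 3.12 = 13.60
[2] 1.0(2.6) + 1.0(3.2) + 0.75(4.2) = 2.60 + 3.20 + 3.15 = 8.95
[3] 1.0(2.6) + 1.0(5.2) + 0.7(4.9) = 2.60 + 5.20 + 3.43 = 11.23
Combination 1 governs: p = 13.60 kPa.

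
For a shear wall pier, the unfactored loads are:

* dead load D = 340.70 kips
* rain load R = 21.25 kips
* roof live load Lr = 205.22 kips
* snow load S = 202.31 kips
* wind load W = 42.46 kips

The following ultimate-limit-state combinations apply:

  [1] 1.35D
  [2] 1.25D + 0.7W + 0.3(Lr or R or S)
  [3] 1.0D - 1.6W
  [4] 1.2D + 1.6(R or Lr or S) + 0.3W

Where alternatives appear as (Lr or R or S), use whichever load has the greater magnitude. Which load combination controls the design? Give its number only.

Combination 4

(Lr or R or S) → Lr = 205.22 kips; (R or Lr or S) → Lr = 205.22 kips.
[1] 1.35(340.70) = 459.95
[2] 1.25(340.70) + 0.7(42.46) + 0.3(205.22) = 517.16
[3] 1.0(340.70) - 1.6(42.46) = 340.70 - 67.94 = 272.76
[4] 1.2(340.70) + 1.6(205.22) + 0.3(42.46) = 408.84 + 328.35 + 12.74 = 749.93
The largest value is 749.93 kips from combination 4.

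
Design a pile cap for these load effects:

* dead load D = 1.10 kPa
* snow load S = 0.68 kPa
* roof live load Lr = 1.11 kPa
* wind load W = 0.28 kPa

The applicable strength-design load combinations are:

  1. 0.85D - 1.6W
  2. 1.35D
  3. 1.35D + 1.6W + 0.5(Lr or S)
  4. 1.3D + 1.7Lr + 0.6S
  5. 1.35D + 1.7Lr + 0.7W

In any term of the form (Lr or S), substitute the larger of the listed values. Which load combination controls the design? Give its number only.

(Lr or S) → Lr = 1.11 kPa.
1. 0.85(1.10) - 1.6(0.28) = 0.49
2. 1.35(1.10) = 1.49
3. 1.35(1.10) + 1.6(0.28) + 0.5(1.11) = 2.49
4. 1.3(1.10) + 1.7(1.11) + 0.6(0.68) = 3.73
5. 1.35(1.10) + 1.7(1.11) + 0.7(0.28) = 3.57
The largest value is 3.73 kPa from combination 4.

Combination 4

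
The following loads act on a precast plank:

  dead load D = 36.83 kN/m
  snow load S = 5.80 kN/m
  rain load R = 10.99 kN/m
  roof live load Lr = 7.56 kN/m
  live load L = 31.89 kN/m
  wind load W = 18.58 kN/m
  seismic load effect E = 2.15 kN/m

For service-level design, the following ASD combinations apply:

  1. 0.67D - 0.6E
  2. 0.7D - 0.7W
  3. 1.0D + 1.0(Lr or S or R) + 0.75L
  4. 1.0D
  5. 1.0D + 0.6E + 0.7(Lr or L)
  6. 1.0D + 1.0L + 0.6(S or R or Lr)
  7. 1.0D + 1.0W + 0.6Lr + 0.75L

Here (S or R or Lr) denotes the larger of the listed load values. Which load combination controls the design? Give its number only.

Combination 7

(Lr or S or R) → R = 10.99 kN/m; (Lr or L) → L = 31.89 kN/m; (S or R or Lr) → R = 10.99 kN/m.
1. 0.67(36.83) - 0.6(2.15) = 24.68 - 1.29 = 23.39
2. 0.7(36.83) - 0.7(18.58) = 12.78
3. 1.0(36.83) + 1.0(10.99) + 0.75(31.89) = 36.83 + 10.99 + 23.92 = 71.74
4. 1.0(36.83) = 36.83
5. 1.0(36.83) + 0.6(2.15) + 0.7(31.89) = 36.83 + 1.29 + 22.32 = 60.44
6. 1.0(36.83) + 1.0(31.89) + 0.6(10.99) = 36.83 + 31.89 + 6.59 = 75.31
7. 1.0(36.83) + 1.0(18.58) + 0.6(7.56) + 0.75(31.89) = 83.86
The largest value is 83.86 kN/m from combination 7.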